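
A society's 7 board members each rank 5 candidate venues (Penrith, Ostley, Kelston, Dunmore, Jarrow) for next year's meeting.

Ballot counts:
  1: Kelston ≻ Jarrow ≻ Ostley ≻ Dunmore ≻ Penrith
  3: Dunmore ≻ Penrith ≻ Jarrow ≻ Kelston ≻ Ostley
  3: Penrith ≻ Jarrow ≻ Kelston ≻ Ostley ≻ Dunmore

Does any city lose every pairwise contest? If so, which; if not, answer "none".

Pairwise majorities:
Penrith vs Ostley: Penrith is ranked higher on 3+3 = 6 ballots, Ostley on 1. Penrith wins 6–1.
Penrith–Kelston: Penrith 6–1.
Penrith vs Dunmore: 3 for Penrith, 4 for Dunmore — Dunmore by 4–3.
Penrith vs Jarrow: Penrith wins 6–1.
Ostley vs Kelston: 0 to 7, Kelston.
Ostley vs Dunmore: Ostley is ranked higher on 1+3 = 4 ballots, Dunmore on 3. Ostley wins 4–3.
Ostley vs Jarrow: Jarrow, 7–0.
Kelston vs Dunmore: Kelston wins 4–3.
Kelston–Jarrow: Jarrow 6–1.
Dunmore vs Jarrow: Jarrow wins 4–3.
Every city wins at least one matchup (Penrith beats Ostley; Ostley beats Dunmore; Kelston beats Ostley; Dunmore beats Penrith; Jarrow beats Ostley), so there is no Condorcet loser.

none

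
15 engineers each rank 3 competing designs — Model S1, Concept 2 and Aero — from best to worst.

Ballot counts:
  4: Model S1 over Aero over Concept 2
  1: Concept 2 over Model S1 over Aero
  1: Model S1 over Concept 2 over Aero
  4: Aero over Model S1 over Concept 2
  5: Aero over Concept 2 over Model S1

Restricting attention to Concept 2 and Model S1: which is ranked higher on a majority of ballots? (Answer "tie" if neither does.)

Model S1

Ballots ranking Concept 2 above Model S1: 1 + 5 = 6.
Ballots ranking Model S1 above Concept 2: 15 − 6 = 9.
Model S1 wins the head-to-head 9–6.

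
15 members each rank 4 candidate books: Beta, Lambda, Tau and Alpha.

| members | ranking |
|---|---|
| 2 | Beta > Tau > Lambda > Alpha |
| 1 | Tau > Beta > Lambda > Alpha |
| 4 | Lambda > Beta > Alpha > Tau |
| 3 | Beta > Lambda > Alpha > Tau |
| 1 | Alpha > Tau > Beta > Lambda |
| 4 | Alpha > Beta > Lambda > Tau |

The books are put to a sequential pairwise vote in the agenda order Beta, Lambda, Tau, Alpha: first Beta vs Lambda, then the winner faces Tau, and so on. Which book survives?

Beta

Round 1: Beta vs Lambda — 11–4, Beta advances.
Round 2: Beta vs Tau — 13–2, Beta advances.
Round 3: Beta vs Alpha — 10–5, Beta advances.
The agenda winner is Beta.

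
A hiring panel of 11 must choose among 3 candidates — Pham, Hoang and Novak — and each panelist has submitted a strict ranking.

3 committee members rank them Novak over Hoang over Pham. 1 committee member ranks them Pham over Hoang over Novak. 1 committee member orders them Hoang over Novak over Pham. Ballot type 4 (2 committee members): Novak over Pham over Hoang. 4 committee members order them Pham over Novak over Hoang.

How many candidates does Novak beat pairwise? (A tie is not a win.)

Novak against each rival (11 committee members):
Novak–Pham: Novak 6–5.
Novak vs Hoang: Novak is ranked higher on 3+2+4 = 9 ballots, Hoang on 2. Novak wins 9–2.
Novak beats Pham, Hoang — 2 pairwise wins.

2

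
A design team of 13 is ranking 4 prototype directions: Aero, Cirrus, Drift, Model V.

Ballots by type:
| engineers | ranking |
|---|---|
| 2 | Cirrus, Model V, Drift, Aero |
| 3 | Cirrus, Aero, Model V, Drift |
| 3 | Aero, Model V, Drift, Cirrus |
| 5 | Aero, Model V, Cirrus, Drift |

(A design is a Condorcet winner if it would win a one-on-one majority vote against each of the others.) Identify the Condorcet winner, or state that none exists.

Aero

Head-to-head results (13 engineers):
Aero vs Cirrus: Aero preferred on 3+5 = 8 ballots; Aero wins 8–5.
Aero vs Drift: 11 to 2, Aero.
Aero vs Model V: Aero is ranked higher on 3+3+5 = 11 ballots, Model V on 2. Aero wins 11–2.
Cirrus vs Drift: Cirrus is ranked higher on 2+3+5 = 10 ballots, Drift on 3. Cirrus wins 10–3.
Cirrus vs Model V: Cirrus is ranked higher on 2+3 = 5 ballots, Model V on 8. Model V wins 8–5.
Drift vs Model V: Drift preferred on 0 ballots; Model V wins 13–0.
Aero wins every pairwise contest, so Aero is the Condorcet winner.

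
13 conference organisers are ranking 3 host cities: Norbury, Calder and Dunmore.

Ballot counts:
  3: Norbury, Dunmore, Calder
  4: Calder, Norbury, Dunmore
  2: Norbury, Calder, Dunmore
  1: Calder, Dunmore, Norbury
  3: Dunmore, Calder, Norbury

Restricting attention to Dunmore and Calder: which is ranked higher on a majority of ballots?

Calder

Ballots ranking Dunmore above Calder: 3 + 3 = 6.
Ballots ranking Calder above Dunmore: 13 − 6 = 7.
Calder wins the head-to-head 7–6.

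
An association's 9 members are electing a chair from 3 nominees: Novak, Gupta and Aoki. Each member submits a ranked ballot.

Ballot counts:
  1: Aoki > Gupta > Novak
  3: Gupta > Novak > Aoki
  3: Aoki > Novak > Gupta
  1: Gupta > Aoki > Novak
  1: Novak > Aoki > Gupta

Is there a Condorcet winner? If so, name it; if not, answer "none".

Pairwise majorities:
Novak vs Gupta: Gupta, 5–4.
Novak vs Aoki: Aoki wins 5–4.
Gupta–Aoki: Aoki 5–4.
Aoki beats each of Novak, Gupta — Aoki is the Condorcet winner.

Aoki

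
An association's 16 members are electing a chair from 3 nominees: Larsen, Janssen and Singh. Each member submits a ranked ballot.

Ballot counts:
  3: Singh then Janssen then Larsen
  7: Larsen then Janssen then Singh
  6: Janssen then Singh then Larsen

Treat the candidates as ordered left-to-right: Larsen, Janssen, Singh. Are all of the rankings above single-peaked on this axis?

yes

Axis positions: Larsen=1, Janssen=2, Singh=3.
Faction 1 (peak Singh at position 3): ranking walks positions 3-2-1, expanding outward from the peak — single-peaked.
Faction 2 (peak Larsen at position 1): ranking walks positions 1-2-3, expanding outward from the peak — single-peaked.
Faction 3 (peak Janssen at position 2): ranking walks positions 2-3-1, expanding outward from the peak — single-peaked.
Every ranking is single-peaked on this axis.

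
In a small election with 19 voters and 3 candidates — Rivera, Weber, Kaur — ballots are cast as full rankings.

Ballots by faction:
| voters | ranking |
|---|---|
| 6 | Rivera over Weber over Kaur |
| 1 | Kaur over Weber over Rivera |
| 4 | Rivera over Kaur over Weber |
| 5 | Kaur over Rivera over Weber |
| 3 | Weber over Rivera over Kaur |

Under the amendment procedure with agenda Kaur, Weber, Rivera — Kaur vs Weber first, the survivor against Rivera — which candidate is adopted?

Round 1: Kaur vs Weber — 10–9, Kaur advances.
Round 2: Kaur vs Rivera — 6–13, Rivera advances.
Rivera survives the agenda.

Rivera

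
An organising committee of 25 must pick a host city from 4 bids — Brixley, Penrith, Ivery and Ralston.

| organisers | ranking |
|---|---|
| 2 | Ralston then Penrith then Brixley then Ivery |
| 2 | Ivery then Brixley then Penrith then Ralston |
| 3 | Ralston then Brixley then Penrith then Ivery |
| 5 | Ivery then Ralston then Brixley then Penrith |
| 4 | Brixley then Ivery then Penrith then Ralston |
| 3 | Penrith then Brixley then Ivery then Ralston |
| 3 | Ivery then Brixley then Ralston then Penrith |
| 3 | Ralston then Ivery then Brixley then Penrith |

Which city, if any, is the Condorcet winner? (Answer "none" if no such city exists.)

Ivery

Head-to-head results (25 organisers):
Brixley vs Penrith: 20 to 5, Brixley.
Brixley vs Ivery: 12 to 13, Ivery.
Brixley vs Ralston: Brixley preferred on 2+4+3+3 = 12 ballots; Ralston wins 13–12.
Penrith vs Ivery: Penrith is ranked higher on 2+3+3 = 8 ballots, Ivery on 17. Ivery wins 17–8.
Penrith vs Ralston: 2+4+3 = 9 for Penrith, 16 for Ralston — Ralston by 16–9.
Ivery vs Ralston: Ivery is ranked higher on 2+5+4+3+3 = 17 ballots, Ralston on 8. Ivery wins 17–8.
Only Ivery has no losses; Ivery is the Condorcet winner.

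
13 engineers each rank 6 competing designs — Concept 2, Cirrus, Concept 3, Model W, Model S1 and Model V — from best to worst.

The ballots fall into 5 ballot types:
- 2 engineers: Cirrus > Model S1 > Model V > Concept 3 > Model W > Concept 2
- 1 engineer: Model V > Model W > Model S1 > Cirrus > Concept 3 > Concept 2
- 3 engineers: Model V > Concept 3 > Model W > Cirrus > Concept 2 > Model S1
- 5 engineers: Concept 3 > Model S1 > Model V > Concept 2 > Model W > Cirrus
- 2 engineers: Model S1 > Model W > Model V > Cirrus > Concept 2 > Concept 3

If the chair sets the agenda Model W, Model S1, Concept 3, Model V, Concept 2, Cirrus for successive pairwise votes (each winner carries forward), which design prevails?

Model V

Round 1: Model W vs Model S1 — 4–9, Model S1 advances.
Round 2: Model S1 vs Concept 3 — 5–8, Concept 3 advances.
Round 3: Concept 3 vs Model V — 5–8, Model V advances.
Round 4: Model V vs Concept 2 — 13–0, Model V advances.
Round 5: Model V vs Cirrus — 11–2, Model V advances.
Model V survives the agenda.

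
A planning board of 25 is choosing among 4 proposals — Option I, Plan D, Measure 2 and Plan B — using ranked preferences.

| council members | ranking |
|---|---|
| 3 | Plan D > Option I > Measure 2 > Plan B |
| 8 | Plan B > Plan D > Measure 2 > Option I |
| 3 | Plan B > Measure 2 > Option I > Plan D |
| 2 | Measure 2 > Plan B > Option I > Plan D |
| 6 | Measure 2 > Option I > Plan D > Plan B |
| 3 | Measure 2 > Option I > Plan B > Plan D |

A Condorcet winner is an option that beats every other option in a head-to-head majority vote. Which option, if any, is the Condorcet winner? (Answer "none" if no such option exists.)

Measure 2

Pairwise majorities:
Option I vs Plan D: 14 to 11, Option I.
Option I vs Measure 2: 3 to 22, Measure 2.
Option I vs Plan B: 3+6+3 = 12 for Option I, 13 for Plan B — Plan B by 13–12.
Plan D vs Measure 2: 3+8 = 11 for Plan D, 14 for Measure 2 — Measure 2 by 14–11.
Plan D vs Plan B: Plan D preferred on 3+6 = 9 ballots; Plan B wins 16–9.
Measure 2 vs Plan B: Measure 2 preferred on 3+2+6+3 = 14 ballots; Measure 2 wins 14–11.
Only Measure 2 has no losses; Measure 2 is the Condorcet winner.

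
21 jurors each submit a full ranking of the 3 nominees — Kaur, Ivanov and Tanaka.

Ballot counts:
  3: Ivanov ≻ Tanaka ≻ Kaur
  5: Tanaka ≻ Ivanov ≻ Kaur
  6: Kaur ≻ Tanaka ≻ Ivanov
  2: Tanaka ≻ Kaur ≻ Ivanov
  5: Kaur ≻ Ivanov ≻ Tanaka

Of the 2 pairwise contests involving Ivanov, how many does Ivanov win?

0

Ivanov against each rival (21 jurors):
Ivanov vs Kaur: 8 to 13, Kaur.
Ivanov vs Tanaka: Tanaka, 13–8.
Ivanov beats no one; loses to Kaur, Tanaka — 0 pairwise wins.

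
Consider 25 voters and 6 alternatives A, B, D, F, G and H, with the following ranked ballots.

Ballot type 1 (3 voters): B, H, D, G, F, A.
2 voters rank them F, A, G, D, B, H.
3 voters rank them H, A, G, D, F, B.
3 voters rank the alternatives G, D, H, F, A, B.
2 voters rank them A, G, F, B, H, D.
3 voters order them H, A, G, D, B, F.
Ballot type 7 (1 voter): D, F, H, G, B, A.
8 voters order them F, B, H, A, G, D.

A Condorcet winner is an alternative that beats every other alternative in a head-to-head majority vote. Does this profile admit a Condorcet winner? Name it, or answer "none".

Check each pair by majority over 25 ballots:
A vs B: A, 13–12.
A–D: A 18–7.
A vs F: F wins 17–8.
A vs G: A wins 18–7.
A vs H: H, 21–4.
B–D: B 13–12.
B–F: F 19–6.
B vs G: G, 14–11.
B vs H: B, 15–10.
D vs F: D wins 13–12.
D vs G: G wins 21–4.
D–H: H 19–6.
F vs G: G wins 14–11.
F–H: F 13–12.
G–H: H 18–7.
Each alternative drops at least one matchup (A loses to F; B loses to A; D loses to A; F loses to D; G loses to A; H loses to B); the cycle A beats B beats H beats A rules out a Condorcet winner.

none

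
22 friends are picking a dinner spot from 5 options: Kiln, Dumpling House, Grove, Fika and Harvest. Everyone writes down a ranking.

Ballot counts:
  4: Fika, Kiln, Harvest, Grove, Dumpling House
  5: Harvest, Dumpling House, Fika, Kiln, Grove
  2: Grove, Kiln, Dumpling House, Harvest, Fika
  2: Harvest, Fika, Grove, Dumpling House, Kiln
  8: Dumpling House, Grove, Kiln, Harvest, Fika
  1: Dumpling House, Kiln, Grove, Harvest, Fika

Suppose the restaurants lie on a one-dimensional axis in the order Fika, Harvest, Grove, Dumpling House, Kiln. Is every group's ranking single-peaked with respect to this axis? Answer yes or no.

no

Axis positions: Fika=1, Harvest=2, Grove=3, Dumpling House=4, Kiln=5.
Group 1: ranking walks positions 1-5-2-3-4; Kiln is ranked above Harvest even though Harvest lies between Kiln and the peak Fika on the axis — preferences dip and rise again. Not single-peaked.
Group 2: ranking walks positions 2-4-1-5-3; Dumpling House is ranked above Grove even though Grove lies between Dumpling House and the peak Harvest on the axis — preferences dip and rise again. Not single-peaked.
Group 3: ranking walks positions 3-5-4-2-1; Kiln is ranked above Dumpling House even though Dumpling House lies between Kiln and the peak Grove on the axis — preferences dip and rise again. Not single-peaked.
Group 4 (peak Harvest at position 2): ranking walks positions 2-1-3-4-5, expanding outward from the peak — single-peaked.
Group 5 (peak Dumpling House at position 4): ranking walks positions 4-3-5-2-1, expanding outward from the peak — single-peaked.
Group 6 (peak Dumpling House at position 4): ranking walks positions 4-5-3-2-1, expanding outward from the peak — single-peaked.
Group 1 violates single-peakedness, so the profile is not single-peaked on this axis.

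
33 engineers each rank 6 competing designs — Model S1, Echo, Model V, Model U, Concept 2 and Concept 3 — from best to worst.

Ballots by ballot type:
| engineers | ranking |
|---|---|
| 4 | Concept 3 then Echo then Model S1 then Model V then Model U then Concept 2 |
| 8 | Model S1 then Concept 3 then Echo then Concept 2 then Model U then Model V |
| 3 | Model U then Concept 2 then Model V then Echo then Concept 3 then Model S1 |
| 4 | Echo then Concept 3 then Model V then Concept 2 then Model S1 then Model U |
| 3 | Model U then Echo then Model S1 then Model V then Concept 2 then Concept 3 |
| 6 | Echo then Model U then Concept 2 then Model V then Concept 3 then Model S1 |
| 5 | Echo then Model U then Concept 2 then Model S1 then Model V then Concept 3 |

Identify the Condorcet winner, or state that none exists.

Pairwise majorities:
Model S1 vs Echo: 8 for Model S1, 25 for Echo — Echo by 25–8.
Model S1 vs Model V: Model S1 preferred on 4+8+3+5 = 20 ballots; Model S1 wins 20–13.
Model S1 vs Model U: Model S1 is ranked higher on 4+8+4 = 16 ballots, Model U on 17. Model U wins 17–16.
Model S1 vs Concept 2: Model S1 is ranked higher on 4+8+3 = 15 ballots, Concept 2 on 18. Concept 2 wins 18–15.
Model S1 vs Concept 3: 16 to 17, Concept 3.
Echo vs Model V: Echo is ranked higher on 4+8+4+3+6+5 = 30 ballots, Model V on 3. Echo wins 30–3.
Echo vs Model U: Echo is ranked higher on 4+8+4+6+5 = 27 ballots, Model U on 6. Echo wins 27–6.
Echo vs Concept 2: Echo preferred on 4+8+4+3+6+5 = 30 ballots; Echo wins 30–3.
Echo vs Concept 3: 3+4+3+6+5 = 21 for Echo, 12 for Concept 3 — Echo by 21–12.
Model V vs Model U: Model V is ranked higher on 4+4 = 8 ballots, Model U on 25. Model U wins 25–8.
Model V vs Concept 2: Model V preferred on 4+4+3 = 11 ballots; Concept 2 wins 22–11.
Model V vs Concept 3: 3+3+6+5 = 17 for Model V, 16 for Concept 3 — Model V by 17–16.
Model U vs Concept 2: 21 to 12, Model U.
Model U vs Concept 3: Model U is ranked higher on 3+3+6+5 = 17 ballots, Concept 3 on 16. Model U wins 17–16.
Concept 2 vs Concept 3: Concept 2 is ranked higher on 3+3+6+5 = 17 ballots, Concept 3 on 16. Concept 2 wins 17–16.
Echo beats each of Model S1, Model V, Model U, Concept 2, Concept 3 — Echo is the Condorcet winner.

Echo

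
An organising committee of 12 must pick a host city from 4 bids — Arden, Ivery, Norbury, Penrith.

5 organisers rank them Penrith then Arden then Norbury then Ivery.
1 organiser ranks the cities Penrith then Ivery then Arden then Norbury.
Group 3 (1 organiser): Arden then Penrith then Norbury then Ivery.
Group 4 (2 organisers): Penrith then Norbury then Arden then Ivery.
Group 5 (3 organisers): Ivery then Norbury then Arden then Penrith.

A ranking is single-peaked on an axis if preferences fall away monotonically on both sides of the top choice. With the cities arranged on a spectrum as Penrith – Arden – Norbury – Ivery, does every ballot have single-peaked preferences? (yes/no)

Axis positions: Penrith=1, Arden=2, Norbury=3, Ivery=4.
Group 1 (peak Penrith at position 1): ranking walks positions 1-2-3-4, expanding outward from the peak — single-peaked.
Group 2: ranking walks positions 1-4-2-3; Ivery is ranked above Arden even though Arden lies between Ivery and the peak Penrith on the axis — preferences dip and rise again. Not single-peaked.
Group 3 (peak Arden at position 2): ranking walks positions 2-1-3-4, expanding outward from the peak — single-peaked.
Group 4: ranking walks positions 1-3-2-4; Norbury is ranked above Arden even though Arden lies between Norbury and the peak Penrith on the axis — preferences dip and rise again. Not single-peaked.
Group 5 (peak Ivery at position 4): ranking walks positions 4-3-2-1, expanding outward from the peak — single-peaked.
Group 2 violates single-peakedness, so the profile is not single-peaked on this axis.

no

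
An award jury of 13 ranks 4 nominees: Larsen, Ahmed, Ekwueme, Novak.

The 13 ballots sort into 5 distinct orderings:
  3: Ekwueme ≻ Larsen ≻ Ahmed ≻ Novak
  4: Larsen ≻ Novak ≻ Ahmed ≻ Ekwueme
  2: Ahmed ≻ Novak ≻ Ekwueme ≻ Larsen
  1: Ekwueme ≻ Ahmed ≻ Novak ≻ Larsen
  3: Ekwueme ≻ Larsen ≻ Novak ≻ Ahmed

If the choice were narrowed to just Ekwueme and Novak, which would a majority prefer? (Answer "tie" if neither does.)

Ballots ranking Ekwueme above Novak: 3 + 1 + 3 = 7.
Ballots ranking Novak above Ekwueme: 13 − 7 = 6.
Ekwueme wins the head-to-head 7–6.

Ekwueme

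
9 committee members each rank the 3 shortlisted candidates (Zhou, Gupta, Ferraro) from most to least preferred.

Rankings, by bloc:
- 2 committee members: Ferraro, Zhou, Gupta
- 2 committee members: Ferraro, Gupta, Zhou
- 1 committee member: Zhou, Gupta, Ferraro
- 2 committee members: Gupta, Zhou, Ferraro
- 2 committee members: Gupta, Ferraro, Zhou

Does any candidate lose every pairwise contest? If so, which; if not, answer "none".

Head-to-head results (9 committee members):
Zhou vs Gupta: 3 to 6, Gupta.
Zhou vs Ferraro: Ferraro, 6–3.
Gupta vs Ferraro: Gupta preferred on 1+2+2 = 5 ballots; Gupta wins 5–4.
Zhou loses to every other candidate — it is the Condorcet loser.

Zhou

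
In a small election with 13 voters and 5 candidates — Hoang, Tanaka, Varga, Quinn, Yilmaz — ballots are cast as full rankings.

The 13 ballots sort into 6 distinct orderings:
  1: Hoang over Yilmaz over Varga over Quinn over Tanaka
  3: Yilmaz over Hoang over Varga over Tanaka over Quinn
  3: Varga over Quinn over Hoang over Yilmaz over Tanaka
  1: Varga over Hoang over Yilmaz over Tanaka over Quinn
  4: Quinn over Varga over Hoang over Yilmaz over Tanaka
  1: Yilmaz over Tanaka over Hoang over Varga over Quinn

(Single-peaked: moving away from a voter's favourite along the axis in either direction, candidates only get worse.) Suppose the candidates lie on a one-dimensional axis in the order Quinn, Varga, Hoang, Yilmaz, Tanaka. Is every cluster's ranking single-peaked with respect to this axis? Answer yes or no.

yes

Axis positions: Quinn=1, Varga=2, Hoang=3, Yilmaz=4, Tanaka=5.
Cluster 1 (peak Hoang at position 3): ranking walks positions 3-4-2-1-5, expanding outward from the peak — single-peaked.
Cluster 2 (peak Yilmaz at position 4): ranking walks positions 4-3-2-5-1, expanding outward from the peak — single-peaked.
Cluster 3 (peak Varga at position 2): ranking walks positions 2-1-3-4-5, expanding outward from the peak — single-peaked.
Cluster 4 (peak Varga at position 2): ranking walks positions 2-3-4-5-1, expanding outward from the peak — single-peaked.
Cluster 5 (peak Quinn at position 1): ranking walks positions 1-2-3-4-5, expanding outward from the peak — single-peaked.
Cluster 6 (peak Yilmaz at position 4): ranking walks positions 4-5-3-2-1, expanding outward from the peak — single-peaked.
Every ranking is single-peaked on this axis.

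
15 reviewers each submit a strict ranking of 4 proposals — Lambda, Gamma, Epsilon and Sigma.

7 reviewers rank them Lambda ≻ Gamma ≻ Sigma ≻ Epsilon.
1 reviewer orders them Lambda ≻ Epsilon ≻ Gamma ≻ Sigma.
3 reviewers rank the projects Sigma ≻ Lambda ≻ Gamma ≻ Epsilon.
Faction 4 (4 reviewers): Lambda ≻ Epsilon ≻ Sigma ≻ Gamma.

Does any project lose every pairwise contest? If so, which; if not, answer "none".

Head-to-head results (15 reviewers):
Lambda vs Gamma: Lambda, 15–0.
Lambda vs Epsilon: Lambda preferred on 7+1+3+4 = 15 ballots; Lambda wins 15–0.
Lambda vs Sigma: 12 to 3, Lambda.
Gamma–Epsilon: Gamma 10–5.
Gamma vs Sigma: Gamma, 8–7.
Epsilon vs Sigma: Sigma, 10–5.
Epsilon is beaten in every head-to-head and is the Condorcet loser.

Epsilon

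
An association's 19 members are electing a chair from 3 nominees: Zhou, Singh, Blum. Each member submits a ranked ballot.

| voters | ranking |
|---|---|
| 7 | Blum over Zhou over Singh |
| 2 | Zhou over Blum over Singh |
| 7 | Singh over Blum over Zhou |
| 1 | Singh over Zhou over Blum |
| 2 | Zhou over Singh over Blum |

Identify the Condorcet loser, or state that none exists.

none

Pairwise majorities:
Zhou vs Singh: Zhou preferred on 7+2+2 = 11 ballots; Zhou wins 11–8.
Zhou vs Blum: 2+1+2 = 5 for Zhou, 14 for Blum — Blum by 14–5.
Singh–Blum: Singh 10–9.
Each candidate has at least one pairwise win (Zhou beats Singh; Singh beats Blum; Blum beats Zhou) — no Condorcet loser.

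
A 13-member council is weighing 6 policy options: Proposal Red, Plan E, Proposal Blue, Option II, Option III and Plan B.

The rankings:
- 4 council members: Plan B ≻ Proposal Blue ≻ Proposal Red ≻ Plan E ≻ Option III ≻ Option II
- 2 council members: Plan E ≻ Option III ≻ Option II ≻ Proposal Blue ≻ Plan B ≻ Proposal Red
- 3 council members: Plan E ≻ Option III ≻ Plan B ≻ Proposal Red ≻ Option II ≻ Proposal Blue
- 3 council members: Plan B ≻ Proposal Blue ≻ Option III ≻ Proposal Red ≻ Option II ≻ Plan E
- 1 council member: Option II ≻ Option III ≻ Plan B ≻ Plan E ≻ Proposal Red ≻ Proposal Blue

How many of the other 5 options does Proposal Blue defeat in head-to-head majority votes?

Proposal Blue against each rival (13 council members):
Proposal Blue vs Proposal Red: 9 to 4, Proposal Blue.
Proposal Blue–Plan E: Proposal Blue 7–6.
Proposal Blue vs Option II: Proposal Blue, 7–6.
Proposal Blue–Option III: Proposal Blue 7–6.
Proposal Blue–Plan B: Plan B 11–2.
Proposal Blue beats Proposal Red, Plan E, Option II, Option III; loses to Plan B — 4 pairwise wins.

4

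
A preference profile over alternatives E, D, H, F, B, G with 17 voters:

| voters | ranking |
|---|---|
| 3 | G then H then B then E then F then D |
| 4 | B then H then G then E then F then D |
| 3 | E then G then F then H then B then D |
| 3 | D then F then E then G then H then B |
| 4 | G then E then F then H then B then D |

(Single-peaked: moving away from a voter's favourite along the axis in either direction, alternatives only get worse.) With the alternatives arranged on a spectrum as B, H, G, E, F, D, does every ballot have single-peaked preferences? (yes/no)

Axis positions: B=1, H=2, G=3, E=4, F=5, D=6.
Faction 1 (peak G at position 3): ranking walks positions 3-2-1-4-5-6, expanding outward from the peak — single-peaked.
Faction 2 (peak B at position 1): ranking walks positions 1-2-3-4-5-6, expanding outward from the peak — single-peaked.
Faction 3 (peak E at position 4): ranking walks positions 4-3-5-2-1-6, expanding outward from the peak — single-peaked.
Faction 4 (peak D at position 6): ranking walks positions 6-5-4-3-2-1, expanding outward from the peak — single-peaked.
Faction 5 (peak G at position 3): ranking walks positions 3-4-5-2-1-6, expanding outward from the peak — single-peaked.
Every ranking is single-peaked on this axis.

yes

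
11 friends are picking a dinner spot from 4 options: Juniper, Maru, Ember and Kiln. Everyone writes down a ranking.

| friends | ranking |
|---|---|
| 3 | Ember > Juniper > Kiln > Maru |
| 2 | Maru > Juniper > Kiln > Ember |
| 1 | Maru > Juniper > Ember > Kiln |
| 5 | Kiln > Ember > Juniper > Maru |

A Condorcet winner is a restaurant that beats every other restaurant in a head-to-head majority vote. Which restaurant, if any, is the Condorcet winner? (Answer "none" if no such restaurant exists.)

none

Check each pair by majority over 11 ballots:
Juniper vs Maru: Juniper, 8–3.
Juniper–Ember: Ember 8–3.
Juniper vs Kiln: 3+2+1 = 6 for Juniper, 5 for Kiln — Juniper by 6–5.
Maru vs Ember: Ember wins 8–3.
Maru vs Kiln: Maru is ranked higher on 2+1 = 3 ballots, Kiln on 8. Kiln wins 8–3.
Ember vs Kiln: 4 to 7, Kiln.
Every restaurant loses at least once (Juniper loses to Ember; Maru loses to Juniper; Ember loses to Kiln; Kiln loses to Juniper). The majority relation contains the cycle Juniper beats Kiln beats Ember beats Juniper, so there is no Condorcet winner.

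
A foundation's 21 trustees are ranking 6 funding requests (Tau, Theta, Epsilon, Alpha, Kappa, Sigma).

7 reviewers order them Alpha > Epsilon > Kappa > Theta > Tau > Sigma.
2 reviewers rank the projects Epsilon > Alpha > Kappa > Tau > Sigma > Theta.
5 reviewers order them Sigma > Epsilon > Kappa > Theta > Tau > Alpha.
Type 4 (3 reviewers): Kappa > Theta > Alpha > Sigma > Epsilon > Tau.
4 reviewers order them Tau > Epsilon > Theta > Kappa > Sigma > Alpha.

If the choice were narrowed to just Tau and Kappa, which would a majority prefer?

Ballots ranking Tau above Kappa: 4.
Ballots ranking Kappa above Tau: 21 − 4 = 17.
Kappa wins the head-to-head 17–4.

Kappa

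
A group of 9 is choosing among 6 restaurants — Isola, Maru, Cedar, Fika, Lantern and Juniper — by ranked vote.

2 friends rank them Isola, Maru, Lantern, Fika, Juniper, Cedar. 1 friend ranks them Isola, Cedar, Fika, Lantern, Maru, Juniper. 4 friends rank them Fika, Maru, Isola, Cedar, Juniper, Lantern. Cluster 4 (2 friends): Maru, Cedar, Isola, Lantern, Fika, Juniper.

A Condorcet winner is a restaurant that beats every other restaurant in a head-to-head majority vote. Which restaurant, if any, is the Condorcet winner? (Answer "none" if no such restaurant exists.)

none

Check each pair by majority over 9 ballots:
Isola vs Maru: Isola is ranked higher on 2+1 = 3 ballots, Maru on 6. Maru wins 6–3.
Isola vs Cedar: 7 to 2, Isola.
Isola vs Fika: Isola preferred on 2+1+2 = 5 ballots; Isola wins 5–4.
Isola vs Lantern: Isola preferred on 2+1+4+2 = 9 ballots; Isola wins 9–0.
Isola vs Juniper: Isola is ranked higher on 2+1+4+2 = 9 ballots, Juniper on 0. Isola wins 9–0.
Maru vs Cedar: Maru is ranked higher on 2+4+2 = 8 ballots, Cedar on 1. Maru wins 8–1.
Maru vs Fika: 4 to 5, Fika.
Maru vs Lantern: 8 to 1, Maru.
Maru vs Juniper: Maru preferred on 2+1+4+2 = 9 ballots; Maru wins 9–0.
Cedar vs Fika: 3 to 6, Fika.
Cedar vs Lantern: 7 to 2, Cedar.
Cedar vs Juniper: 1+4+2 = 7 for Cedar, 2 for Juniper — Cedar by 7–2.
Fika vs Lantern: Fika preferred on 1+4 = 5 ballots; Fika wins 5–4.
Fika vs Juniper: Fika preferred on 2+1+4+2 = 9 ballots; Fika wins 9–0.
Lantern vs Juniper: 2+1+2 = 5 for Lantern, 4 for Juniper — Lantern by 5–4.
Each restaurant drops at least one matchup (Isola loses to Maru; Maru loses to Fika; Cedar loses to Isola; Fika loses to Isola; Lantern loses to Isola; Juniper loses to Isola); the cycle Isola → Fika → Maru → Isola rules out a Condorcet winner.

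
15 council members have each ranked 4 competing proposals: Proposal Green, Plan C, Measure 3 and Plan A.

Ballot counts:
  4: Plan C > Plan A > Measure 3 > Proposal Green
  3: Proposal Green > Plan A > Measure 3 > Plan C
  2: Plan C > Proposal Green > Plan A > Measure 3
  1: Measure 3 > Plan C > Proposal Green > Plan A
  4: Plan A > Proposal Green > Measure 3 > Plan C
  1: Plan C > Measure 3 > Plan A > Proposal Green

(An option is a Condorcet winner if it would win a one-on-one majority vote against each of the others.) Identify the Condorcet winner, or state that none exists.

Pairwise majorities:
Proposal Green vs Plan C: 7 to 8, Plan C.
Proposal Green vs Measure 3: Proposal Green preferred on 3+2+4 = 9 ballots; Proposal Green wins 9–6.
Proposal Green vs Plan A: 6 to 9, Plan A.
Plan C vs Measure 3: 4+2+1 = 7 for Plan C, 8 for Measure 3 — Measure 3 by 8–7.
Plan C vs Plan A: Plan C is ranked higher on 4+2+1+1 = 8 ballots, Plan A on 7. Plan C wins 8–7.
Measure 3 vs Plan A: Measure 3 preferred on 1+1 = 2 ballots; Plan A wins 13–2.
Every option loses at least once (Proposal Green loses to Plan C; Plan C loses to Measure 3; Measure 3 loses to Proposal Green; Plan A loses to Plan C). The majority relation contains the cycle Proposal Green → Measure 3 → Plan C → Proposal Green, so there is no Condorcet winner.

none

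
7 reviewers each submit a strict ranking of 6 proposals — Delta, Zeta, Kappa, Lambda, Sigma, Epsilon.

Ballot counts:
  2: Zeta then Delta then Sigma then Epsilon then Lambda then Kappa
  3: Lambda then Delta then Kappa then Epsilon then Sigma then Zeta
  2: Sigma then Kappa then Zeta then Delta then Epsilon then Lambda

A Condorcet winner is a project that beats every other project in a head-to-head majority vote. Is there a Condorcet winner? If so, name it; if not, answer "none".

none

Head-to-head results (7 reviewers):
Delta vs Zeta: Delta preferred on 3 ballots; Zeta wins 4–3.
Delta–Kappa: Delta 5–2.
Delta vs Lambda: 4 to 3, Delta.
Delta vs Sigma: 5 to 2, Delta.
Delta vs Epsilon: Delta wins 7–0.
Zeta vs Kappa: 2 for Zeta, 5 for Kappa — Kappa by 5–2.
Zeta vs Lambda: Zeta, 4–3.
Zeta vs Sigma: 2 for Zeta, 5 for Sigma — Sigma by 5–2.
Zeta–Epsilon: Zeta 4–3.
Kappa vs Lambda: 2 for Kappa, 5 for Lambda — Lambda by 5–2.
Kappa–Sigma: Sigma 4–3.
Kappa vs Epsilon: Kappa, 5–2.
Lambda vs Sigma: Sigma, 4–3.
Lambda vs Epsilon: Epsilon, 4–3.
Sigma vs Epsilon: 4 to 3, Sigma.
No project is unbeaten: Delta loses to Zeta; Zeta loses to Kappa; Kappa loses to Delta; Lambda loses to Delta; Sigma loses to Delta; Epsilon loses to Delta. In particular Delta > Kappa > Zeta > Delta is a majority cycle — no Condorcet winner exists.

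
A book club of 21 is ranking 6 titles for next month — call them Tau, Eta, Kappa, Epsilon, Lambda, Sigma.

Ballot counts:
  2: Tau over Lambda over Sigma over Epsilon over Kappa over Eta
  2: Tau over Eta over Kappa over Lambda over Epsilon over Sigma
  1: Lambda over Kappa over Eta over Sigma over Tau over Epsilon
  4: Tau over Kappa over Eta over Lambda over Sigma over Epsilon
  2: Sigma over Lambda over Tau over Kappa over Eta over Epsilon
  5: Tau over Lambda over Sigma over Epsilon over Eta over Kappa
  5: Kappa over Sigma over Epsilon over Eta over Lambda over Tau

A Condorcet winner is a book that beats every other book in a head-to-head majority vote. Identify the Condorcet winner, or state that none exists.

Tau

Head-to-head results (21 members):
Tau–Eta: Tau 15–6.
Tau vs Kappa: Tau wins 15–6.
Tau–Epsilon: Tau 16–5.
Tau vs Lambda: Tau wins 13–8.
Tau–Sigma: Tau 13–8.
Eta–Kappa: Kappa 14–7.
Eta–Epsilon: Epsilon 12–9.
Eta–Lambda: Eta 11–10.
Eta–Sigma: Sigma 14–7.
Kappa vs Epsilon: Kappa, 14–7.
Kappa vs Lambda: Kappa, 11–10.
Kappa–Sigma: Kappa 12–9.
Epsilon–Lambda: Lambda 16–5.
Epsilon–Sigma: Sigma 19–2.
Lambda vs Sigma: Lambda wins 14–7.
Tau wins every pairwise contest, so Tau is the Condorcet winner.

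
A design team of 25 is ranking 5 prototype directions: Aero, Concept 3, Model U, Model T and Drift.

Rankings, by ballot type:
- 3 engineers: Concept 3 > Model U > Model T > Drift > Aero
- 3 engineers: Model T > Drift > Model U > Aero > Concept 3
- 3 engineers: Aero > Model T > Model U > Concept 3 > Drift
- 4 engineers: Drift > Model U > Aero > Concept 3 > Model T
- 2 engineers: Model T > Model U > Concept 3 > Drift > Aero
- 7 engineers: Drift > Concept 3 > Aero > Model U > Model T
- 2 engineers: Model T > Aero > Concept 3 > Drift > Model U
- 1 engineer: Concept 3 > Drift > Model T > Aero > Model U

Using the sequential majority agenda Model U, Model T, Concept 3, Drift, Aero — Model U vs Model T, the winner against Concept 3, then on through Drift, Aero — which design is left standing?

Drift

Round 1: Model U vs Model T — 14–11, Model U advances.
Round 2: Model U vs Concept 3 — 12–13, Concept 3 advances.
Round 3: Concept 3 vs Drift — 11–14, Drift advances.
Round 4: Drift vs Aero — 20–5, Drift advances.
Drift survives the agenda.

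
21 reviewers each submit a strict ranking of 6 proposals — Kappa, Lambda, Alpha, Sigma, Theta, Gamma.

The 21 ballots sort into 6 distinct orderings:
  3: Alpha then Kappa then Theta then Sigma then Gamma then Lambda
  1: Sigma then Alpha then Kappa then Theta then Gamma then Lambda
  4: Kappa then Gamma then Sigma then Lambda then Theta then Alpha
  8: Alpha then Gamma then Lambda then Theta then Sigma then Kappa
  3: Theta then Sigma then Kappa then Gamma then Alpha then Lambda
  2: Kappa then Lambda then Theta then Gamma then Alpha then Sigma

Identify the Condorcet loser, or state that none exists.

none

Head-to-head results (21 reviewers):
Kappa vs Lambda: Kappa, 13–8.
Kappa vs Alpha: Kappa is ranked higher on 4+3+2 = 9 ballots, Alpha on 12. Alpha wins 12–9.
Kappa vs Sigma: Sigma, 12–9.
Kappa vs Theta: Theta wins 11–10.
Kappa vs Gamma: Kappa, 13–8.
Lambda vs Alpha: 4+2 = 6 for Lambda, 15 for Alpha — Alpha by 15–6.
Lambda vs Sigma: Sigma wins 11–10.
Lambda vs Theta: Lambda preferred on 4+8+2 = 14 ballots; Lambda wins 14–7.
Lambda–Gamma: Gamma 19–2.
Alpha vs Sigma: 13 to 8, Alpha.
Alpha vs Theta: Alpha wins 12–9.
Alpha vs Gamma: Alpha wins 12–9.
Sigma vs Theta: Sigma is ranked higher on 1+4 = 5 ballots, Theta on 16. Theta wins 16–5.
Sigma vs Gamma: Gamma wins 14–7.
Theta vs Gamma: Theta is ranked higher on 3+1+3+2 = 9 ballots, Gamma on 12. Gamma wins 12–9.
Every project wins at least one matchup (Kappa beats Lambda; Lambda beats Theta; Alpha beats Kappa; Sigma beats Kappa; Theta beats Kappa; Gamma beats Lambda), so there is no Condorcet loser.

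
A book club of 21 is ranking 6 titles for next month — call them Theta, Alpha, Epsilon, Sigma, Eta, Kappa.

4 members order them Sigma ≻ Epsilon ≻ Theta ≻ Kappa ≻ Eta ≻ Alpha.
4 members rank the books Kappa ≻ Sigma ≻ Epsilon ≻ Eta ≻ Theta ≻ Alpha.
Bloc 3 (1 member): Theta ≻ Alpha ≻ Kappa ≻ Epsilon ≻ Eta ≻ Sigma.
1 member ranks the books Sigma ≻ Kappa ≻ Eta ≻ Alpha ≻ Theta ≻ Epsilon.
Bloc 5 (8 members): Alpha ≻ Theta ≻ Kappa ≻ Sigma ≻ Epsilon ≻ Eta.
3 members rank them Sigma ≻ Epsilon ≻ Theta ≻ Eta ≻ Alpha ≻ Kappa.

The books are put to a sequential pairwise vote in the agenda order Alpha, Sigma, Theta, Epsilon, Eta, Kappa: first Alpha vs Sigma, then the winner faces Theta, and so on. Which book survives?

Round 1: Alpha vs Sigma — 9–12, Sigma advances.
Round 2: Sigma vs Theta — 12–9, Sigma advances.
Round 3: Sigma vs Epsilon — 20–1, Sigma advances.
Round 4: Sigma vs Eta — 20–1, Sigma advances.
Round 5: Sigma vs Kappa — 8–13, Kappa advances.
Kappa survives the agenda.

Kappa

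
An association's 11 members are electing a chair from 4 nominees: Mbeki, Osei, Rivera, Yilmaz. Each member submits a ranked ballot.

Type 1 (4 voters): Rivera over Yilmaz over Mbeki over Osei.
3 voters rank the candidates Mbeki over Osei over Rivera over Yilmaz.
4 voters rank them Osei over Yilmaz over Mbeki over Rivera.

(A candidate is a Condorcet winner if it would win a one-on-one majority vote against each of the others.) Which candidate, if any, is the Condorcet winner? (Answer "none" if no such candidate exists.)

none

Check each pair by majority over 11 ballots:
Mbeki vs Osei: 4+3 = 7 for Mbeki, 4 for Osei — Mbeki by 7–4.
Mbeki vs Rivera: Mbeki is ranked higher on 3+4 = 7 ballots, Rivera on 4. Mbeki wins 7–4.
Mbeki vs Yilmaz: Mbeki preferred on 3 ballots; Yilmaz wins 8–3.
Osei vs Rivera: Osei is ranked higher on 3+4 = 7 ballots, Rivera on 4. Osei wins 7–4.
Osei vs Yilmaz: Osei preferred on 3+4 = 7 ballots; Osei wins 7–4.
Rivera vs Yilmaz: 7 to 4, Rivera.
Every candidate loses at least once (Mbeki loses to Yilmaz; Osei loses to Mbeki; Rivera loses to Mbeki; Yilmaz loses to Osei). The majority relation contains the cycle Mbeki > Osei > Yilmaz > Mbeki, so there is no Condorcet winner.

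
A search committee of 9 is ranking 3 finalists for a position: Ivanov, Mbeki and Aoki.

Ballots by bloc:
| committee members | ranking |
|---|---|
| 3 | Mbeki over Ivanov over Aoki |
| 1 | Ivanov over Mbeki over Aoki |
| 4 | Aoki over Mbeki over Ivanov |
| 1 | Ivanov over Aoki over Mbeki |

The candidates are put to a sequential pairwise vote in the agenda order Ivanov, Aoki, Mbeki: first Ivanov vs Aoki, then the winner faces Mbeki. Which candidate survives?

Round 1: Ivanov vs Aoki — 5–4, Ivanov advances.
Round 2: Ivanov vs Mbeki — 2–7, Mbeki advances.
The agenda winner is Mbeki.

Mbeki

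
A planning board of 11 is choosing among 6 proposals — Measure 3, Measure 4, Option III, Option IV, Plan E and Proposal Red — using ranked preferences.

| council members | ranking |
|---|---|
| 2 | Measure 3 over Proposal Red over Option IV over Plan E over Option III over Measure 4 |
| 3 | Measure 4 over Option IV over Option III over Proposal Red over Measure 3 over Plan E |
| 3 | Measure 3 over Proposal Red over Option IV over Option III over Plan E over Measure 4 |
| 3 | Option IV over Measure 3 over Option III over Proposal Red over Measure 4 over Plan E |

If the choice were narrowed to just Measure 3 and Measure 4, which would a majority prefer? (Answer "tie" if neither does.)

Ballots ranking Measure 3 above Measure 4: 2 + 3 + 3 = 8.
Ballots ranking Measure 4 above Measure 3: 11 − 8 = 3.
Measure 3 wins the head-to-head 8–3.

Measure 3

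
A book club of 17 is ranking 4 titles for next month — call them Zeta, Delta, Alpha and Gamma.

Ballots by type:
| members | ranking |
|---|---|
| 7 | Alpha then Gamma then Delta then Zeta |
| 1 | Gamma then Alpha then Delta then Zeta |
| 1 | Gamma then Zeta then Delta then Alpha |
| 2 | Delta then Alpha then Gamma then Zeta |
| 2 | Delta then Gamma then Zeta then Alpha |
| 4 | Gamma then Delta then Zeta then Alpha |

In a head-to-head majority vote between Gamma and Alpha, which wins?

Ballots ranking Gamma above Alpha: 1 + 1 + 2 + 4 = 8.
Ballots ranking Alpha above Gamma: 17 − 8 = 9.
Alpha wins the head-to-head 9–8.

Alpha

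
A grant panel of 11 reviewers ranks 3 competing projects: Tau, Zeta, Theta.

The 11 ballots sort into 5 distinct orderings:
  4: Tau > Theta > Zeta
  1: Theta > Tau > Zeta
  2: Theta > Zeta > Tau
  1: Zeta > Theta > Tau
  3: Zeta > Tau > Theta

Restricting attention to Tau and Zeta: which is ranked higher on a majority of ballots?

Zeta

Ballots ranking Tau above Zeta: 4 + 1 = 5.
Ballots ranking Zeta above Tau: 11 − 5 = 6.
Zeta wins the head-to-head 6–5.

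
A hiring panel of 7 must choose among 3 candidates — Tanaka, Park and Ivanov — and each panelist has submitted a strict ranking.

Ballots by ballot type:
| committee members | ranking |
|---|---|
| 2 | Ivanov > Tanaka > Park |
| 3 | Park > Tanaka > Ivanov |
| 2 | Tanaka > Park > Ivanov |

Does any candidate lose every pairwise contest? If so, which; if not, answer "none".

Pairwise majorities:
Tanaka vs Park: Tanaka is ranked higher on 2+2 = 4 ballots, Park on 3. Tanaka wins 4–3.
Tanaka vs Ivanov: 5 to 2, Tanaka.
Park vs Ivanov: Park, 5–2.
Ivanov is beaten in every head-to-head and is the Condorcet loser.

Ivanov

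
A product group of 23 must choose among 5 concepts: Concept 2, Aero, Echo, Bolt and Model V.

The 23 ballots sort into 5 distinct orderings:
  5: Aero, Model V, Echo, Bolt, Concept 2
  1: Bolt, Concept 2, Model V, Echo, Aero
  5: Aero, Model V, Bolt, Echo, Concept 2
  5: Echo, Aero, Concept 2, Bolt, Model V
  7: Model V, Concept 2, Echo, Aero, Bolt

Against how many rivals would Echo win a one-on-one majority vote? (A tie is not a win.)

Echo against each rival (23 engineers):
Echo vs Concept 2: Echo, 15–8.
Echo vs Aero: 13 to 10, Echo.
Echo vs Bolt: 17 to 6, Echo.
Echo vs Model V: 5 for Echo, 18 for Model V — Model V by 18–5.
Echo beats Concept 2, Aero, Bolt; loses to Model V — 3 pairwise wins.

3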